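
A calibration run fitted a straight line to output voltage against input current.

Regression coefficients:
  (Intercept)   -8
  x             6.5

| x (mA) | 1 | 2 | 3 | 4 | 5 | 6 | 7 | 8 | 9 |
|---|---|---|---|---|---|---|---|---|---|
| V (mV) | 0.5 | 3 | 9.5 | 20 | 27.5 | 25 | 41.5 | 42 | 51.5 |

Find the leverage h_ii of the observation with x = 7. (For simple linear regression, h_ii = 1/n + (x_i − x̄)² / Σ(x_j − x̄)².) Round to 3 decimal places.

h = 0.178

x̄ = (1 + 2 + 3 + 4 + 5 + 6 + 7 + 8 + 9)/9 = 5
Σ(x − x̄)² = 16 + 9 + 4 + 1 + 0 + 1 + 4 + 9 + 16 = 60
h = 1/9 + (2)²/60 = 0.111111 + 0.0666667 = 0.178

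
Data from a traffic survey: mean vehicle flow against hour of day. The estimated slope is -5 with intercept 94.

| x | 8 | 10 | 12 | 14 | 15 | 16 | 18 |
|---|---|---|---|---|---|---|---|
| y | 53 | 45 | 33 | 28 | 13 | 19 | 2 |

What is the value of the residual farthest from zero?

e = -6

x=8: ŷ = 94 − 5·8 = 54; e = 53 − 54 = -1
x=10: ŷ = 94 − 5·10 = 44; e = 45 − 44 = 1
x=12: ŷ = 94 − 5·12 = 34; e = 33 − 34 = -1
x=14: ŷ = 94 − 5·14 = 24; e = 28 − 24 = 4
x=15: ŷ = 94 − 5·15 = 19; e = 13 − 19 = -6
x=16: ŷ = 94 − 5·16 = 14; e = 19 − 14 = 5
x=18: ŷ = 94 − 5·18 = 4; e = 2 − 4 = -2
Largest |e| is 6 at x = 15, residual -6.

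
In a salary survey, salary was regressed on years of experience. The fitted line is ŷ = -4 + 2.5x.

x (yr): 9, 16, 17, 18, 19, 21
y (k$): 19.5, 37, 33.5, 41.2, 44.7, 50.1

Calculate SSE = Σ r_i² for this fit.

SSE = 31.04

x=9: ŷ = -4 + 2.5·9 = 18.5; r = 19.5 − 18.5 = 1
x=16: ŷ = -4 + 2.5·16 = 36; r = 37 − 36 = 1
x=17: ŷ = -4 + 2.5·17 = 38.5; r = 33.5 − 38.5 = -5
x=18: ŷ = -4 + 2.5·18 = 41; r = 41.2 − 41 = 0.2
x=19: ŷ = -4 + 2.5·19 = 43.5; r = 44.7 − 43.5 = 1.2
x=21: ŷ = -4 + 2.5·21 = 48.5; r = 50.1 − 48.5 = 1.6
SSE = 1 + 1 + 25 + 0.04 + 1.44 + 2.56 = 31.04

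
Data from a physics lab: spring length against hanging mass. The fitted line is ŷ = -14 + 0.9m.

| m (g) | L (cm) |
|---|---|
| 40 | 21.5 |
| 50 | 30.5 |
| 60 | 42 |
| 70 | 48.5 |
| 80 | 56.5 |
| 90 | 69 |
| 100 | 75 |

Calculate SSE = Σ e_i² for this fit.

SSE = 12

m=40: ŷ = -14 + 0.9·40 = 22; e = 21.5 − 22 = -0.5
m=50: ŷ = -14 + 0.9·50 = 31; e = 30.5 − 31 = -0.5
m=60: ŷ = -14 + 0.9·60 = 40; e = 42 − 40 = 2
m=70: ŷ = -14 + 0.9·70 = 49; e = 48.5 − 49 = -0.5
m=80: ŷ = -14 + 0.9·80 = 58; e = 56.5 − 58 = -1.5
m=90: ŷ = -14 + 0.9·90 = 67; e = 69 − 67 = 2
m=100: ŷ = -14 + 0.9·100 = 76; e = 75 − 76 = -1
SSE = 0.25 + 0.25 + 4 + 0.25 + 2.25 + 4 + 1 = 12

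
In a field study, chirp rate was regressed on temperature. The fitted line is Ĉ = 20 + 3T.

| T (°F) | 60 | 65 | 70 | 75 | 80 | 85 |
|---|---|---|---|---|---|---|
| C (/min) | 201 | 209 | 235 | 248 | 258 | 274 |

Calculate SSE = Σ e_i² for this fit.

SSE = 76

T=60: Ĉ = 20 + 3·60 = 200; e = 201 − 200 = 1
T=65: Ĉ = 20 + 3·65 = 215; e = 209 − 215 = -6
T=70: Ĉ = 20 + 3·70 = 230; e = 235 − 230 = 5
T=75: Ĉ = 20 + 3·75 = 245; e = 248 − 245 = 3
T=80: Ĉ = 20 + 3·80 = 260; e = 258 − 260 = -2
T=85: Ĉ = 20 + 3·85 = 275; e = 274 − 275 = -1
SSE = 1 + 36 + 25 + 9 + 4 + 1 = 76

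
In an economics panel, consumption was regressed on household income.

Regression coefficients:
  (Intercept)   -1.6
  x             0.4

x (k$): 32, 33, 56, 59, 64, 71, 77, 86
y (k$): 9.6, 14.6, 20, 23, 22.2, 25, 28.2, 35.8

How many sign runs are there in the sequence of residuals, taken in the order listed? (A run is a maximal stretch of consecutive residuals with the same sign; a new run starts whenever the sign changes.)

x=32: ŷ = -1.6 + 0.4·32 = 11.2; e = 9.6 − 11.2 = -1.6
x=33: ŷ = -1.6 + 0.4·33 = 11.6; e = 14.6 − 11.6 = 3
x=56: ŷ = -1.6 + 0.4·56 = 20.8; e = 20 − 20.8 = -0.8
x=59: ŷ = -1.6 + 0.4·59 = 22; e = 23 − 22 = 1
x=64: ŷ = -1.6 + 0.4·64 = 24; e = 22.2 − 24 = -1.8
x=71: ŷ = -1.6 + 0.4·71 = 26.8; e = 25 − 26.8 = -1.8
x=77: ŷ = -1.6 + 0.4·77 = 29.2; e = 28.2 − 29.2 = -1
x=86: ŷ = -1.6 + 0.4·86 = 32.8; e = 35.8 − 32.8 = 3
Signs: − + − + − − − +
Runs: −×1, +×1, −×1, +×1, −×3, +×1 → 6

6 runs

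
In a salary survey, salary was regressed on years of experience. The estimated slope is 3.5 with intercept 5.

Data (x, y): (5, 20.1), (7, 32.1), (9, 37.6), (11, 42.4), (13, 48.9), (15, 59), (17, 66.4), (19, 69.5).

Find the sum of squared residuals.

x=5: ŷ = 5 + 3.5·5 = 22.5; r = 20.1 − 22.5 = -2.4
x=7: ŷ = 5 + 3.5·7 = 29.5; r = 32.1 − 29.5 = 2.6
x=9: ŷ = 5 + 3.5·9 = 36.5; r = 37.6 − 36.5 = 1.1
x=11: ŷ = 5 + 3.5·11 = 43.5; r = 42.4 − 43.5 = -1.1
x=13: ŷ = 5 + 3.5·13 = 50.5; r = 48.9 − 50.5 = -1.6
x=15: ŷ = 5 + 3.5·15 = 57.5; r = 59 − 57.5 = 1.5
x=17: ŷ = 5 + 3.5·17 = 64.5; r = 66.4 − 64.5 = 1.9
x=19: ŷ = 5 + 3.5·19 = 71.5; r = 69.5 − 71.5 = -2
SSE = 5.76 + 6.76 + 1.21 + 1.21 + 2.56 + 2.25 + 3.61 + 4 = 27.36

SSE = 27.36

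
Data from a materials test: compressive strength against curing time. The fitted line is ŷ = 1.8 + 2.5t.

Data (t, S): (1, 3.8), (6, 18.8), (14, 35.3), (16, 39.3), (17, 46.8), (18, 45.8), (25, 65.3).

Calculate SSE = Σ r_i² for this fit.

SSE = 21

t=1: ŷ = 1.8 + 2.5·1 = 4.3; r = 3.8 − 4.3 = -0.5
t=6: ŷ = 1.8 + 2.5·6 = 16.8; r = 18.8 − 16.8 = 2
t=14: ŷ = 1.8 + 2.5·14 = 36.8; r = 35.3 − 36.8 = -1.5
t=16: ŷ = 1.8 + 2.5·16 = 41.8; r = 39.3 − 41.8 = -2.5
t=17: ŷ = 1.8 + 2.5·17 = 44.3; r = 46.8 − 44.3 = 2.5
t=18: ŷ = 1.8 + 2.5·18 = 46.8; r = 45.8 − 46.8 = -1
t=25: ŷ = 1.8 + 2.5·25 = 64.3; r = 65.3 − 64.3 = 1
SSE = 0.25 + 4 + 2.25 + 6.25 + 6.25 + 1 + 1 = 21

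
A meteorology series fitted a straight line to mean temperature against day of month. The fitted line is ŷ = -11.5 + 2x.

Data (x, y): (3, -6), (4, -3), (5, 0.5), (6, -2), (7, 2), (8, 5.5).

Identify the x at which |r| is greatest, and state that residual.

x=3: ŷ = -11.5 + 2·3 = -5.5; r = -6 − (-5.5) = -0.5
x=4: ŷ = -11.5 + 2·4 = -3.5; r = -3 − (-3.5) = 0.5
x=5: ŷ = -11.5 + 2·5 = -1.5; r = 0.5 − (-1.5) = 2
x=6: ŷ = -11.5 + 2·6 = 0.5; r = -2 − 0.5 = -2.5
x=7: ŷ = -11.5 + 2·7 = 2.5; r = 2 − 2.5 = -0.5
x=8: ŷ = -11.5 + 2·8 = 4.5; r = 5.5 − 4.5 = 1
Largest |r| is 2.5 at x = 6, residual -2.5.

x = 6, r = -2.5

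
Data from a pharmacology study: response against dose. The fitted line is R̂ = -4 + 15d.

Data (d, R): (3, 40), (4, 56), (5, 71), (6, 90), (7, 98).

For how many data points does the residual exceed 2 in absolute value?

d=3: R̂ = -4 + 15·3 = 41; e = 40 − 41 = -1
d=4: R̂ = -4 + 15·4 = 56; e = 56 − 56 = 0
d=5: R̂ = -4 + 15·5 = 71; e = 71 − 71 = 0
d=6: R̂ = -4 + 15·6 = 86; e = 90 − 86 = 4
d=7: R̂ = -4 + 15·7 = 101; e = 98 − 101 = -3
|e| > 2: d=6 (|e|=4), d=7 (|e|=3) → 2

2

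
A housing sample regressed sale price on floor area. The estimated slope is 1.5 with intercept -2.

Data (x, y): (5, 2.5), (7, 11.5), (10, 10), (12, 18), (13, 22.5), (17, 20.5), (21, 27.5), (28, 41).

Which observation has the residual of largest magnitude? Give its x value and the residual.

x=5: ŷ = -2 + 1.5·5 = 5.5; r = 2.5 − 5.5 = -3
x=7: ŷ = -2 + 1.5·7 = 8.5; r = 11.5 − 8.5 = 3
x=10: ŷ = -2 + 1.5·10 = 13; r = 10 − 13 = -3
x=12: ŷ = -2 + 1.5·12 = 16; r = 18 − 16 = 2
x=13: ŷ = -2 + 1.5·13 = 17.5; r = 22.5 − 17.5 = 5
x=17: ŷ = -2 + 1.5·17 = 23.5; r = 20.5 − 23.5 = -3
x=21: ŷ = -2 + 1.5·21 = 29.5; r = 27.5 − 29.5 = -2
x=28: ŷ = -2 + 1.5·28 = 40; r = 41 − 40 = 1
Largest |r| is 5 at x = 13, residual 5.

x = 13, r = 5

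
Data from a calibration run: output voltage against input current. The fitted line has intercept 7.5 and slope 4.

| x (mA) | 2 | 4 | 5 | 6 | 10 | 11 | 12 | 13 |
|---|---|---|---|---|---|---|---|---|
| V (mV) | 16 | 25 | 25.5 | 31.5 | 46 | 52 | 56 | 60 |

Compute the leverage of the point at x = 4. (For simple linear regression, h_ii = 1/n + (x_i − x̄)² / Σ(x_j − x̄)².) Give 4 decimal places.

h = 0.2513

x̄ = (2 + 4 + 5 + 6 + 10 + 11 + 12 + 13)/8 = 7.875
Σ(x − x̄)² = 34.5156 + 15.0156 + 8.26562 + 3.51562 + 4.51562 + 9.76562 + 17.0156 + 26.2656 = 118.875
h = 1/8 + (-3.875)²/118.875 = 0.125 + 0.126314 = 0.2513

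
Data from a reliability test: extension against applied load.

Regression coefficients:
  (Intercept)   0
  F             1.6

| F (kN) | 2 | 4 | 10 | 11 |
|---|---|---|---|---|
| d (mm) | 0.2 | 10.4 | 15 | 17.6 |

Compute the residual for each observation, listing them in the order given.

F=2: ŷ = 1.6·2 = 3.2; r = 0.2 − 3.2 = -3
F=4: ŷ = 1.6·4 = 6.4; r = 10.4 − 6.4 = 4
F=10: ŷ = 1.6·10 = 16; r = 15 − 16 = -1
F=11: ŷ = 1.6·11 = 17.6; r = 17.6 − 17.6 = 0

-3, 4, -1, 0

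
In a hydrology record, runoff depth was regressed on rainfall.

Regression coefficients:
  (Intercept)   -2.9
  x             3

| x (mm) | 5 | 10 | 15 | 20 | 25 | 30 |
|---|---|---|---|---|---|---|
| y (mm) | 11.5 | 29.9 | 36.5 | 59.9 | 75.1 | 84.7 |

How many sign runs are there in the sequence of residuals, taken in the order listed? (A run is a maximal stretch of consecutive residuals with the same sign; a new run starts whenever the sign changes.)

5 runs

x=5: ŷ = -2.9 + 3·5 = 12.1; r = 11.5 − 12.1 = -0.6
x=10: ŷ = -2.9 + 3·10 = 27.1; r = 29.9 − 27.1 = 2.8
x=15: ŷ = -2.9 + 3·15 = 42.1; r = 36.5 − 42.1 = -5.6
x=20: ŷ = -2.9 + 3·20 = 57.1; r = 59.9 − 57.1 = 2.8
x=25: ŷ = -2.9 + 3·25 = 72.1; r = 75.1 − 72.1 = 3
x=30: ŷ = -2.9 + 3·30 = 87.1; r = 84.7 − 87.1 = -2.4
Signs: − + − + + −
Runs: −×1, +×1, −×1, +×2, −×1 → 5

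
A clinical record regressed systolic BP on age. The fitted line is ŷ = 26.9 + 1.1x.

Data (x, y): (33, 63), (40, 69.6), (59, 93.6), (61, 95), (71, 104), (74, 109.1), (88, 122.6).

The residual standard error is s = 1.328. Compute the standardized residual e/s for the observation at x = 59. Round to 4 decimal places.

ŷ = 26.9 + 1.1·59 = 91.8
e = 93.6 − 91.8 = 1.8
e/s = 1.8 / 1.328 = 1.3554

1.3554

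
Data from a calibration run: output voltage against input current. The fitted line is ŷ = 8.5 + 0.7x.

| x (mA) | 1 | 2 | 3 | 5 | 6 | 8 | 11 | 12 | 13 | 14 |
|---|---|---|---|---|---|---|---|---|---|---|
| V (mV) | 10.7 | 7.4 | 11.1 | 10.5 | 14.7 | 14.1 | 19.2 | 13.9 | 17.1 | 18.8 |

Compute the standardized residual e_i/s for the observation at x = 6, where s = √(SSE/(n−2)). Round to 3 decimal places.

0.977

x=1: ŷ = 8.5 + 0.7·1 = 9.2; e = 10.7 − 9.2 = 1.5
x=2: ŷ = 8.5 + 0.7·2 = 9.9; e = 7.4 − 9.9 = -2.5
x=3: ŷ = 8.5 + 0.7·3 = 10.6; e = 11.1 − 10.6 = 0.5
x=5: ŷ = 8.5 + 0.7·5 = 12; e = 10.5 − 12 = -1.5
x=6: ŷ = 8.5 + 0.7·6 = 12.7; e = 14.7 − 12.7 = 2
x=8: ŷ = 8.5 + 0.7·8 = 14.1; e = 14.1 − 14.1 = 0
x=11: ŷ = 8.5 + 0.7·11 = 16.2; e = 19.2 − 16.2 = 3
x=12: ŷ = 8.5 + 0.7·12 = 16.9; e = 13.9 − 16.9 = -3
x=13: ŷ = 8.5 + 0.7·13 = 17.6; e = 17.1 − 17.6 = -0.5
x=14: ŷ = 8.5 + 0.7·14 = 18.3; e = 18.8 − 18.3 = 0.5
SSE = 2.25 + 6.25 + 0.25 + 2.25 + 4 + 0 + 9 + 9 + 0.25 + 0.25 = 33.5
s = √(33.5/8) = 2.04634
e/s = 2 / 2.04634 = 0.977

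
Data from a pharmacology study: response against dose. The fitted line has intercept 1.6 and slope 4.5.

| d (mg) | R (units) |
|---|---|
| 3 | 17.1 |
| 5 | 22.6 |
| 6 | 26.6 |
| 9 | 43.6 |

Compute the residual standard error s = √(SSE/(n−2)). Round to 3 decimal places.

s = 2.500

d=3: ŷ = 1.6 + 4.5·3 = 15.1; e = 17.1 − 15.1 = 2
d=5: ŷ = 1.6 + 4.5·5 = 24.1; e = 22.6 − 24.1 = -1.5
d=6: ŷ = 1.6 + 4.5·6 = 28.6; e = 26.6 − 28.6 = -2
d=9: ŷ = 1.6 + 4.5·9 = 42.1; e = 43.6 − 42.1 = 1.5
SSE = 4 + 2.25 + 4 + 2.25 = 12.5
s = √(12.5/2) = √6.25 ≈ 2.500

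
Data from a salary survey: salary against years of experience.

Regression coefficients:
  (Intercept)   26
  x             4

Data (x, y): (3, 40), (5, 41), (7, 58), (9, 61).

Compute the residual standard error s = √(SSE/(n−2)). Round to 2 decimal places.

s = 4.80

x=3: ŷ = 26 + 4·3 = 38; e = 40 − 38 = 2
x=5: ŷ = 26 + 4·5 = 46; e = 41 − 46 = -5
x=7: ŷ = 26 + 4·7 = 54; e = 58 − 54 = 4
x=9: ŷ = 26 + 4·9 = 62; e = 61 − 62 = -1
SSE = 4 + 25 + 16 + 1 = 46
s = √(46/2) = √23 ≈ 4.80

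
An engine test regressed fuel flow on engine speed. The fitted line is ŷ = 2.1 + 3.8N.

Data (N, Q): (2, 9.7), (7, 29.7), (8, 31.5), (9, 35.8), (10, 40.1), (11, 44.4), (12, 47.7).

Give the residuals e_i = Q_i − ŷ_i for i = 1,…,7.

N=2: ŷ = 2.1 + 3.8·2 = 9.7; e = 9.7 − 9.7 = 0
N=7: ŷ = 2.1 + 3.8·7 = 28.7; e = 29.7 − 28.7 = 1
N=8: ŷ = 2.1 + 3.8·8 = 32.5; e = 31.5 − 32.5 = -1
N=9: ŷ = 2.1 + 3.8·9 = 36.3; e = 35.8 − 36.3 = -0.5
N=10: ŷ = 2.1 + 3.8·10 = 40.1; e = 40.1 − 40.1 = 0
N=11: ŷ = 2.1 + 3.8·11 = 43.9; e = 44.4 − 43.9 = 0.5
N=12: ŷ = 2.1 + 3.8·12 = 47.7; e = 47.7 − 47.7 = 0

0, 1, -1, -0.5, 0, 0.5, 0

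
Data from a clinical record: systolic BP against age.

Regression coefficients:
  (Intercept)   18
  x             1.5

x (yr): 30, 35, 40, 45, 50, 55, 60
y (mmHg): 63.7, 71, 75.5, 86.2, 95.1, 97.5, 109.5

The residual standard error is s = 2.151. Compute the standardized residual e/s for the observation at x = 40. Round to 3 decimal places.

ŷ = 18 + 1.5·40 = 78
e = 75.5 − 78 = -2.5
e/s = -2.5 / 2.151 = -1.162

-1.162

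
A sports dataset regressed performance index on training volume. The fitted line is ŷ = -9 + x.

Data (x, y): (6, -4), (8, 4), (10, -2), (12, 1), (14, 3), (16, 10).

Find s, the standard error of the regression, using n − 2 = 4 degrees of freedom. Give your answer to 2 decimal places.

x=6: ŷ = -9 + 6 = -3; e = -4 − (-3) = -1
x=8: ŷ = -9 + 8 = -1; e = 4 − (-1) = 5
x=10: ŷ = -9 + 10 = 1; e = -2 − 1 = -3
x=12: ŷ = -9 + 12 = 3; e = 1 − 3 = -2
x=14: ŷ = -9 + 14 = 5; e = 3 − 5 = -2
x=16: ŷ = -9 + 16 = 7; e = 10 − 7 = 3
SSE = 1 + 25 + 9 + 4 + 4 + 9 = 52
s = √(52/4) = √13 ≈ 3.61

s = 3.61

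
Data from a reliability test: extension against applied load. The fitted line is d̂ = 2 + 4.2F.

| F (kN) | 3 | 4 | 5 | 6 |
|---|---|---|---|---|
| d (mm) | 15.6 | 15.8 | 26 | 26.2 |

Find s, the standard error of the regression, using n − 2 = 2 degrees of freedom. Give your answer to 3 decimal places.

F=3: d̂ = 2 + 4.2·3 = 14.6; e = 15.6 − 14.6 = 1
F=4: d̂ = 2 + 4.2·4 = 18.8; e = 15.8 − 18.8 = -3
F=5: d̂ = 2 + 4.2·5 = 23; e = 26 − 23 = 3
F=6: d̂ = 2 + 4.2·6 = 27.2; e = 26.2 − 27.2 = -1
SSE = 1 + 9 + 9 + 1 = 20
s = √(20/2) = √10 ≈ 3.162

s = 3.162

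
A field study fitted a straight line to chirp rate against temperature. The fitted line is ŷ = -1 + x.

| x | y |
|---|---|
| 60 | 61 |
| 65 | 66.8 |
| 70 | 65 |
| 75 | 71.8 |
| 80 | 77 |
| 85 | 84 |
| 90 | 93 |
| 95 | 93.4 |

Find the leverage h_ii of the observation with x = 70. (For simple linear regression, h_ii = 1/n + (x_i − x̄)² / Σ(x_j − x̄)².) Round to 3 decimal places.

x̄ = (60 + 65 + 70 + 75 + 80 + 85 + 90 + 95)/8 = 77.5
Σ(x − x̄)² = 306.25 + 156.25 + 56.25 + 6.25 + 6.25 + 56.25 + 156.25 + 306.25 = 1050
h = 1/8 + (-7.5)²/1050 = 0.125 + 0.0535714 = 0.179

h = 0.179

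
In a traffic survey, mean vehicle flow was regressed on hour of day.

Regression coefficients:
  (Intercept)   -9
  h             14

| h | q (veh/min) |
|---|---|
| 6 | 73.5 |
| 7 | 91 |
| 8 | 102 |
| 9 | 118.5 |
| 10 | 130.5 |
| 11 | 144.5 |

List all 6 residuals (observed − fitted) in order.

h=6: q̂ = -9 + 14·6 = 75; r = 73.5 − 75 = -1.5
h=7: q̂ = -9 + 14·7 = 89; r = 91 − 89 = 2
h=8: q̂ = -9 + 14·8 = 103; r = 102 − 103 = -1
h=9: q̂ = -9 + 14·9 = 117; r = 118.5 − 117 = 1.5
h=10: q̂ = -9 + 14·10 = 131; r = 130.5 − 131 = -0.5
h=11: q̂ = -9 + 14·11 = 145; r = 144.5 − 145 = -0.5

-1.5, 2, -1, 1.5, -0.5, -0.5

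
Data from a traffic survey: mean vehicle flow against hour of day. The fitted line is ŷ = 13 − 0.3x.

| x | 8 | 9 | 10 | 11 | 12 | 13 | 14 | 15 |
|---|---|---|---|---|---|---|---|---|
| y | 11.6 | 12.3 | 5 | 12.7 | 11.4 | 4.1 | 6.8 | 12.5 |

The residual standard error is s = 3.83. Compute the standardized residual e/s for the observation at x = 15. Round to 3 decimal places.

ŷ = 13 − 0.3·15 = 8.5
e = 12.5 − 8.5 = 4
e/s = 4 / 3.83 = 1.044

1.044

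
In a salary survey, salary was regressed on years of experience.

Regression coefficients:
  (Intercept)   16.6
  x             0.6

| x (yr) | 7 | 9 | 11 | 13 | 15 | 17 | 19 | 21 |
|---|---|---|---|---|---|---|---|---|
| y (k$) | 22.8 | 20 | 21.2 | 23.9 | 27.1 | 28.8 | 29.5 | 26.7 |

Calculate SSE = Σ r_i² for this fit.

SSE = 27

x=7: ŷ = 16.6 + 0.6·7 = 20.8; r = 22.8 − 20.8 = 2
x=9: ŷ = 16.6 + 0.6·9 = 22; r = 20 − 22 = -2
x=11: ŷ = 16.6 + 0.6·11 = 23.2; r = 21.2 − 23.2 = -2
x=13: ŷ = 16.6 + 0.6·13 = 24.4; r = 23.9 − 24.4 = -0.5
x=15: ŷ = 16.6 + 0.6·15 = 25.6; r = 27.1 − 25.6 = 1.5
x=17: ŷ = 16.6 + 0.6·17 = 26.8; r = 28.8 − 26.8 = 2
x=19: ŷ = 16.6 + 0.6·19 = 28; r = 29.5 − 28 = 1.5
x=21: ŷ = 16.6 + 0.6·21 = 29.2; r = 26.7 − 29.2 = -2.5
SSE = 4 + 4 + 4 + 0.25 + 2.25 + 4 + 2.25 + 6.25 = 27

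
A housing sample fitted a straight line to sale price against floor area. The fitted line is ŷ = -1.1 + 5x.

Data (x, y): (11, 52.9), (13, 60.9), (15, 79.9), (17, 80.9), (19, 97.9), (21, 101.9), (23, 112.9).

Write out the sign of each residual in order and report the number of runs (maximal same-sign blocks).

5 runs

x=11: ŷ = -1.1 + 5·11 = 53.9; r = 52.9 − 53.9 = -1
x=13: ŷ = -1.1 + 5·13 = 63.9; r = 60.9 − 63.9 = -3
x=15: ŷ = -1.1 + 5·15 = 73.9; r = 79.9 − 73.9 = 6
x=17: ŷ = -1.1 + 5·17 = 83.9; r = 80.9 − 83.9 = -3
x=19: ŷ = -1.1 + 5·19 = 93.9; r = 97.9 − 93.9 = 4
x=21: ŷ = -1.1 + 5·21 = 103.9; r = 101.9 − 103.9 = -2
x=23: ŷ = -1.1 + 5·23 = 113.9; r = 112.9 − 113.9 = -1
Signs: − − + − + − −
Runs: −×2, +×1, −×1, +×1, −×2 → 5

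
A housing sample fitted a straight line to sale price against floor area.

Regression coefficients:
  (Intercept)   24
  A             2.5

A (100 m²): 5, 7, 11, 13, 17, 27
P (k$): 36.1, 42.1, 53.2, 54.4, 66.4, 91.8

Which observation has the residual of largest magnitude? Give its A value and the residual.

A = 13, r = -2.1

A=5: P̂ = 24 + 2.5·5 = 36.5; r = 36.1 − 36.5 = -0.4
A=7: P̂ = 24 + 2.5·7 = 41.5; r = 42.1 − 41.5 = 0.6
A=11: P̂ = 24 + 2.5·11 = 51.5; r = 53.2 − 51.5 = 1.7
A=13: P̂ = 24 + 2.5·13 = 56.5; r = 54.4 − 56.5 = -2.1
A=17: P̂ = 24 + 2.5·17 = 66.5; r = 66.4 − 66.5 = -0.1
A=27: P̂ = 24 + 2.5·27 = 91.5; r = 91.8 − 91.5 = 0.3
Largest |r| is 2.1 at A = 13, residual -2.1.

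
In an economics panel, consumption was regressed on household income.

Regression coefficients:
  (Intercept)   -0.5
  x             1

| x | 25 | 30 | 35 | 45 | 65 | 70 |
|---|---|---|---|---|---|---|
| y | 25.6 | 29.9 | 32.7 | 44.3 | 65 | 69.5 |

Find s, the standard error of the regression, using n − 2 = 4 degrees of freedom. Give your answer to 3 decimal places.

s = 1.107

x=25: ŷ = -0.5 + 25 = 24.5; e = 25.6 − 24.5 = 1.1
x=30: ŷ = -0.5 + 30 = 29.5; e = 29.9 − 29.5 = 0.4
x=35: ŷ = -0.5 + 35 = 34.5; e = 32.7 − 34.5 = -1.8
x=45: ŷ = -0.5 + 45 = 44.5; e = 44.3 − 44.5 = -0.2
x=65: ŷ = -0.5 + 65 = 64.5; e = 65 − 64.5 = 0.5
x=70: ŷ = -0.5 + 70 = 69.5; e = 69.5 − 69.5 = 0
SSE = 1.21 + 0.16 + 3.24 + 0.04 + 0.25 + 0 = 4.9
s = √(4.9/4) = √1.225 ≈ 1.107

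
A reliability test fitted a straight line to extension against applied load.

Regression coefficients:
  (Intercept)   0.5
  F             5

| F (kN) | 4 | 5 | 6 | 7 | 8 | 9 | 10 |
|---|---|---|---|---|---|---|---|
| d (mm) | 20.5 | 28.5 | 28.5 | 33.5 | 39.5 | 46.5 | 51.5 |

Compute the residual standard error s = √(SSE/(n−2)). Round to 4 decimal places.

s = 2.0000

F=4: ŷ = 0.5 + 5·4 = 20.5; r = 20.5 − 20.5 = 0
F=5: ŷ = 0.5 + 5·5 = 25.5; r = 28.5 − 25.5 = 3
F=6: ŷ = 0.5 + 5·6 = 30.5; r = 28.5 − 30.5 = -2
F=7: ŷ = 0.5 + 5·7 = 35.5; r = 33.5 − 35.5 = -2
F=8: ŷ = 0.5 + 5·8 = 40.5; r = 39.5 − 40.5 = -1
F=9: ŷ = 0.5 + 5·9 = 45.5; r = 46.5 − 45.5 = 1
F=10: ŷ = 0.5 + 5·10 = 50.5; r = 51.5 − 50.5 = 1
SSE = 0 + 9 + 4 + 4 + 1 + 1 + 1 = 20
s = √(20/5) = √4 ≈ 2.0000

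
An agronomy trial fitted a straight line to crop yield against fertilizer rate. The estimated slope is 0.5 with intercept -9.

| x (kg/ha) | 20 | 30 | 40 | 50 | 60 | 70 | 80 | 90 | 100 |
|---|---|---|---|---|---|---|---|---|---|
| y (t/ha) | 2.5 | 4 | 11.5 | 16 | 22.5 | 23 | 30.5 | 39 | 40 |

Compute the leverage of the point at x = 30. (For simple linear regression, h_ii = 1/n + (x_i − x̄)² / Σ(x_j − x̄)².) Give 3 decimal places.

x̄ = (20 + 30 + 40 + 50 + 60 + 70 + 80 + 90 + 100)/9 = 60
Σ(x − x̄)² = 1600 + 900 + 400 + 100 + 0 + 100 + 400 + 900 + 1600 = 6000
h = 1/9 + (-30)²/6000 = 0.111111 + 0.15 = 0.261

h = 0.261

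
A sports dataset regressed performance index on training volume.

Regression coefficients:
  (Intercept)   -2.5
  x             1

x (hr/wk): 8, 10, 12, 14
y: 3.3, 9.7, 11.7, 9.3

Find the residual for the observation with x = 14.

r = -2.2

ŷ = -2.5 + 14 = 11.5
r = 9.3 − 11.5 = -2.2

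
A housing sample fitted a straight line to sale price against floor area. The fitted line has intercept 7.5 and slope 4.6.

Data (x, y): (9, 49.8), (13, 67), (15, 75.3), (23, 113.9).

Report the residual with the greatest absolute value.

x=9: ŷ = 7.5 + 4.6·9 = 48.9; e = 49.8 − 48.9 = 0.9
x=13: ŷ = 7.5 + 4.6·13 = 67.3; e = 67 − 67.3 = -0.3
x=15: ŷ = 7.5 + 4.6·15 = 76.5; e = 75.3 − 76.5 = -1.2
x=23: ŷ = 7.5 + 4.6·23 = 113.3; e = 113.9 − 113.3 = 0.6
Largest |e| is 1.2 at x = 15, residual -1.2.

e = -1.2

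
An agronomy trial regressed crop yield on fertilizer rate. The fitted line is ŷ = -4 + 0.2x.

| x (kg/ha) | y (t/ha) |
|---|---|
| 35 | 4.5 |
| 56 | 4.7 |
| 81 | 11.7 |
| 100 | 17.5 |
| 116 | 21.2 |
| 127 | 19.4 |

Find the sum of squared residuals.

SSE = 19

x=35: ŷ = -4 + 0.2·35 = 3; r = 4.5 − 3 = 1.5
x=56: ŷ = -4 + 0.2·56 = 7.2; r = 4.7 − 7.2 = -2.5
x=81: ŷ = -4 + 0.2·81 = 12.2; r = 11.7 − 12.2 = -0.5
x=100: ŷ = -4 + 0.2·100 = 16; r = 17.5 − 16 = 1.5
x=116: ŷ = -4 + 0.2·116 = 19.2; r = 21.2 − 19.2 = 2
x=127: ŷ = -4 + 0.2·127 = 21.4; r = 19.4 − 21.4 = -2
SSE = 2.25 + 6.25 + 0.25 + 2.25 + 4 + 4 = 19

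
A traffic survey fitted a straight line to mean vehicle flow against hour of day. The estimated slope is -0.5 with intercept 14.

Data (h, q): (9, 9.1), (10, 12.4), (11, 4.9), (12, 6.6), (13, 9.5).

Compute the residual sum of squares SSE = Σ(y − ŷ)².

SSE = 30.64

h=9: ŷ = 14 − 0.5·9 = 9.5; e = 9.1 − 9.5 = -0.4
h=10: ŷ = 14 − 0.5·10 = 9; e = 12.4 − 9 = 3.4
h=11: ŷ = 14 − 0.5·11 = 8.5; e = 4.9 − 8.5 = -3.6
h=12: ŷ = 14 − 0.5·12 = 8; e = 6.6 − 8 = -1.4
h=13: ŷ = 14 − 0.5·13 = 7.5; e = 9.5 − 7.5 = 2
SSE = 0.16 + 11.56 + 12.96 + 1.96 + 4 = 30.64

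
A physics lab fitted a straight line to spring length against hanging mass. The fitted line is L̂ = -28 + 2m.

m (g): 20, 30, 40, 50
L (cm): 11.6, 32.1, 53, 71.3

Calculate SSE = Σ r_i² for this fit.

m=20: L̂ = -28 + 2·20 = 12; r = 11.6 − 12 = -0.4
m=30: L̂ = -28 + 2·30 = 32; r = 32.1 − 32 = 0.1
m=40: L̂ = -28 + 2·40 = 52; r = 53 − 52 = 1
m=50: L̂ = -28 + 2·50 = 72; r = 71.3 − 72 = -0.7
SSE = 0.16 + 0.01 + 1 + 0.49 = 1.66

SSE = 1.66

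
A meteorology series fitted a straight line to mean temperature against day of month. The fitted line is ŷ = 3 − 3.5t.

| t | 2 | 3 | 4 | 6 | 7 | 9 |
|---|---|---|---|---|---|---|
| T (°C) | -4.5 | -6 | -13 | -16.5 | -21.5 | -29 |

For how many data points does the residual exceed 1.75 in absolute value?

1

t=2: ŷ = 3 − 3.5·2 = -4; r = -4.5 − (-4) = -0.5
t=3: ŷ = 3 − 3.5·3 = -7.5; r = -6 − (-7.5) = 1.5
t=4: ŷ = 3 − 3.5·4 = -11; r = -13 − (-11) = -2
t=6: ŷ = 3 − 3.5·6 = -18; r = -16.5 − (-18) = 1.5
t=7: ŷ = 3 − 3.5·7 = -21.5; r = -21.5 − (-21.5) = 0
t=9: ŷ = 3 − 3.5·9 = -28.5; r = -29 − (-28.5) = -0.5
|r| > 1.75: t=4 (|r|=2) → 1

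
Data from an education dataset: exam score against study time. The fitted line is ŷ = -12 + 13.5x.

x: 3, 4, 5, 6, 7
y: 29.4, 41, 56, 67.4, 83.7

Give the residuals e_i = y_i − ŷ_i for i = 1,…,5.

x=3: ŷ = -12 + 13.5·3 = 28.5; e = 29.4 − 28.5 = 0.9
x=4: ŷ = -12 + 13.5·4 = 42; e = 41 − 42 = -1
x=5: ŷ = -12 + 13.5·5 = 55.5; e = 56 − 55.5 = 0.5
x=6: ŷ = -12 + 13.5·6 = 69; e = 67.4 − 69 = -1.6
x=7: ŷ = -12 + 13.5·7 = 82.5; e = 83.7 − 82.5 = 1.2

0.9, -1, 0.5, -1.6, 1.2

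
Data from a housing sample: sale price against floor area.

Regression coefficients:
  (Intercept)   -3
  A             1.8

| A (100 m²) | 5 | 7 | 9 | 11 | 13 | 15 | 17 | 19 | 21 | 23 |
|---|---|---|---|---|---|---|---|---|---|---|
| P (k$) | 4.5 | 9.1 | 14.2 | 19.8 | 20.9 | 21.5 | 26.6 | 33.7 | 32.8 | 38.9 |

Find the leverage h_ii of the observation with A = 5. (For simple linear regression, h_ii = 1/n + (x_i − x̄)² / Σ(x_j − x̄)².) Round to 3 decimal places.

h = 0.345

Ā = (5 + 7 + 9 + 11 + 13 + 15 + 17 + 19 + 21 + 23)/10 = 14
Σ(A − Ā)² = 81 + 49 + 25 + 9 + 1 + 1 + 9 + 25 + 49 + 81 = 330
h = 1/10 + (-9)²/330 = 0.1 + 0.245455 = 0.345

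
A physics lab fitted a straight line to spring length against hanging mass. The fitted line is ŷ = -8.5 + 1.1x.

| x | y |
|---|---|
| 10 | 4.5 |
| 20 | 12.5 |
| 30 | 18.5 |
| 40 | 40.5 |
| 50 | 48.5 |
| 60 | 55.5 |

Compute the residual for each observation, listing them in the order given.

2, -1, -6, 5, 2, -2

x=10: ŷ = -8.5 + 1.1·10 = 2.5; e = 4.5 − 2.5 = 2
x=20: ŷ = -8.5 + 1.1·20 = 13.5; e = 12.5 − 13.5 = -1
x=30: ŷ = -8.5 + 1.1·30 = 24.5; e = 18.5 − 24.5 = -6
x=40: ŷ = -8.5 + 1.1·40 = 35.5; e = 40.5 − 35.5 = 5
x=50: ŷ = -8.5 + 1.1·50 = 46.5; e = 48.5 − 46.5 = 2
x=60: ŷ = -8.5 + 1.1·60 = 57.5; e = 55.5 − 57.5 = -2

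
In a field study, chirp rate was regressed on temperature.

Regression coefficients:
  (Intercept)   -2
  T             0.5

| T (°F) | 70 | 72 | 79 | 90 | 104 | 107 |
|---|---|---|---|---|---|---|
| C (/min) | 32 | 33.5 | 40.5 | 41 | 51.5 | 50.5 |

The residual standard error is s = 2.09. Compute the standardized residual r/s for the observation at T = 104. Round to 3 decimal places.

Ĉ = -2 + 0.5·104 = 50
r = 51.5 − 50 = 1.5
r/s = 1.5 / 2.09 = 0.718

0.718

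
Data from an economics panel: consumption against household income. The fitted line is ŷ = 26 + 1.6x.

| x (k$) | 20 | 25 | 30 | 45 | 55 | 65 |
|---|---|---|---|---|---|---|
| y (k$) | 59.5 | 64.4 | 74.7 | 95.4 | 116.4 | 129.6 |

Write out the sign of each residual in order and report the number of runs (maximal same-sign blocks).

6 runs

x=20: ŷ = 26 + 1.6·20 = 58; e = 59.5 − 58 = 1.5
x=25: ŷ = 26 + 1.6·25 = 66; e = 64.4 − 66 = -1.6
x=30: ŷ = 26 + 1.6·30 = 74; e = 74.7 − 74 = 0.7
x=45: ŷ = 26 + 1.6·45 = 98; e = 95.4 − 98 = -2.6
x=55: ŷ = 26 + 1.6·55 = 114; e = 116.4 − 114 = 2.4
x=65: ŷ = 26 + 1.6·65 = 130; e = 129.6 − 130 = -0.4
Signs: + − + − + −
Runs: +×1, −×1, +×1, −×1, +×1, −×1 → 6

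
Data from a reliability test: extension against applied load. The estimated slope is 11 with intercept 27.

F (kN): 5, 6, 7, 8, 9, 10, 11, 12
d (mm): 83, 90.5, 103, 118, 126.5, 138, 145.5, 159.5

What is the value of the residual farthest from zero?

F=5: d̂ = 27 + 11·5 = 82; r = 83 − 82 = 1
F=6: d̂ = 27 + 11·6 = 93; r = 90.5 − 93 = -2.5
F=7: d̂ = 27 + 11·7 = 104; r = 103 − 104 = -1
F=8: d̂ = 27 + 11·8 = 115; r = 118 − 115 = 3
F=9: d̂ = 27 + 11·9 = 126; r = 126.5 − 126 = 0.5
F=10: d̂ = 27 + 11·10 = 137; r = 138 − 137 = 1
F=11: d̂ = 27 + 11·11 = 148; r = 145.5 − 148 = -2.5
F=12: d̂ = 27 + 11·12 = 159; r = 159.5 − 159 = 0.5
Largest |r| is 3 at F = 8, residual 3.

r = 3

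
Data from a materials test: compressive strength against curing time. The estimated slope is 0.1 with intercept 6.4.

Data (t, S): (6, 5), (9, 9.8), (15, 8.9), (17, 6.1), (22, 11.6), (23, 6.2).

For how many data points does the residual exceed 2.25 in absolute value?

t=6: Ŝ = 6.4 + 0.1·6 = 7; e = 5 − 7 = -2
t=9: Ŝ = 6.4 + 0.1·9 = 7.3; e = 9.8 − 7.3 = 2.5
t=15: Ŝ = 6.4 + 0.1·15 = 7.9; e = 8.9 − 7.9 = 1
t=17: Ŝ = 6.4 + 0.1·17 = 8.1; e = 6.1 − 8.1 = -2
t=22: Ŝ = 6.4 + 0.1·22 = 8.6; e = 11.6 − 8.6 = 3
t=23: Ŝ = 6.4 + 0.1·23 = 8.7; e = 6.2 − 8.7 = -2.5
|e| > 2.25: t=9 (|e|=2.5), t=22 (|e|=3), t=23 (|e|=2.5) → 3

3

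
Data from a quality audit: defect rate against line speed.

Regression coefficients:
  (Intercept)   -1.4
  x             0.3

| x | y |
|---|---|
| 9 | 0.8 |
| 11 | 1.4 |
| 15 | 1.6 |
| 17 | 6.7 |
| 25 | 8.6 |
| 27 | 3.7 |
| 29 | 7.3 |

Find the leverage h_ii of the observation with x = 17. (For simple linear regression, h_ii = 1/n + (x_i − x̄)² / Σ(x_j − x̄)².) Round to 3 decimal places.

x̄ = (9 + 11 + 15 + 17 + 25 + 27 + 29)/7 = 19
Σ(x − x̄)² = 100 + 64 + 16 + 4 + 36 + 64 + 100 = 384
h = 1/7 + (-2)²/384 = 0.142857 + 0.0104167 = 0.153

h = 0.153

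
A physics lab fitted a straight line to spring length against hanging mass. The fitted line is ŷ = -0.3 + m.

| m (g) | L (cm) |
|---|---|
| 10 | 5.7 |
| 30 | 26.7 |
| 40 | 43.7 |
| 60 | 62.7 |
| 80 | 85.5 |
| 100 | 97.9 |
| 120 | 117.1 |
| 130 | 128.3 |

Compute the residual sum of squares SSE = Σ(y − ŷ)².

SSE = 95.6

m=10: ŷ = -0.3 + 10 = 9.7; e = 5.7 − 9.7 = -4
m=30: ŷ = -0.3 + 30 = 29.7; e = 26.7 − 29.7 = -3
m=40: ŷ = -0.3 + 40 = 39.7; e = 43.7 − 39.7 = 4
m=60: ŷ = -0.3 + 60 = 59.7; e = 62.7 − 59.7 = 3
m=80: ŷ = -0.3 + 80 = 79.7; e = 85.5 − 79.7 = 5.8
m=100: ŷ = -0.3 + 100 = 99.7; e = 97.9 − 99.7 = -1.8
m=120: ŷ = -0.3 + 120 = 119.7; e = 117.1 − 119.7 = -2.6
m=130: ŷ = -0.3 + 130 = 129.7; e = 128.3 − 129.7 = -1.4
SSE = 16 + 9 + 16 + 9 + 33.64 + 3.24 + 6.76 + 1.96 = 95.6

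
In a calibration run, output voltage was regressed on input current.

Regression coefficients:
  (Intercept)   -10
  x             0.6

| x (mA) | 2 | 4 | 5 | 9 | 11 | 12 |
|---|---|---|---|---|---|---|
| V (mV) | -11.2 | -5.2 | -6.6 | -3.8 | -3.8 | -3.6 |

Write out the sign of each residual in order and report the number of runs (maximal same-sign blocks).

3 runs

x=2: ŷ = -10 + 0.6·2 = -8.8; e = -11.2 − (-8.8) = -2.4
x=4: ŷ = -10 + 0.6·4 = -7.6; e = -5.2 − (-7.6) = 2.4
x=5: ŷ = -10 + 0.6·5 = -7; e = -6.6 − (-7) = 0.4
x=9: ŷ = -10 + 0.6·9 = -4.6; e = -3.8 − (-4.6) = 0.8
x=11: ŷ = -10 + 0.6·11 = -3.4; e = -3.8 − (-3.4) = -0.4
x=12: ŷ = -10 + 0.6·12 = -2.8; e = -3.6 − (-2.8) = -0.8
Signs: − + + + − −
Runs: −×1, +×3, −×2 → 3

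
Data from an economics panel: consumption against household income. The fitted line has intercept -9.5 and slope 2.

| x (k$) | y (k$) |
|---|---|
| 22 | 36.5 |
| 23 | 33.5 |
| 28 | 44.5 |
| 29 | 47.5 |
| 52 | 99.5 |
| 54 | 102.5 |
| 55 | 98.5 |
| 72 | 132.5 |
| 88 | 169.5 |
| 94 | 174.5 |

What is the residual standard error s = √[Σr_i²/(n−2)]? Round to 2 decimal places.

x=22: ŷ = -9.5 + 2·22 = 34.5; r = 36.5 − 34.5 = 2
x=23: ŷ = -9.5 + 2·23 = 36.5; r = 33.5 − 36.5 = -3
x=28: ŷ = -9.5 + 2·28 = 46.5; r = 44.5 − 46.5 = -2
x=29: ŷ = -9.5 + 2·29 = 48.5; r = 47.5 − 48.5 = -1
x=52: ŷ = -9.5 + 2·52 = 94.5; r = 99.5 − 94.5 = 5
x=54: ŷ = -9.5 + 2·54 = 98.5; r = 102.5 − 98.5 = 4
x=55: ŷ = -9.5 + 2·55 = 100.5; r = 98.5 − 100.5 = -2
x=72: ŷ = -9.5 + 2·72 = 134.5; r = 132.5 − 134.5 = -2
x=88: ŷ = -9.5 + 2·88 = 166.5; r = 169.5 − 166.5 = 3
x=94: ŷ = -9.5 + 2·94 = 178.5; r = 174.5 − 178.5 = -4
SSE = 4 + 9 + 4 + 1 + 25 + 16 + 4 + 4 + 9 + 16 = 92
s = √(92/8) = √11.5 ≈ 3.39

s = 3.39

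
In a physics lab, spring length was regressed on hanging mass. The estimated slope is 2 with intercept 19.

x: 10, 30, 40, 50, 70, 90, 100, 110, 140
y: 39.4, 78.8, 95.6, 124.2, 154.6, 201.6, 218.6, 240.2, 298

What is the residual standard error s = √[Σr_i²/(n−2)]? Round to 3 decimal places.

x=10: ŷ = 19 + 2·10 = 39; r = 39.4 − 39 = 0.4
x=30: ŷ = 19 + 2·30 = 79; r = 78.8 − 79 = -0.2
x=40: ŷ = 19 + 2·40 = 99; r = 95.6 − 99 = -3.4
x=50: ŷ = 19 + 2·50 = 119; r = 124.2 − 119 = 5.2
x=70: ŷ = 19 + 2·70 = 159; r = 154.6 − 159 = -4.4
x=90: ŷ = 19 + 2·90 = 199; r = 201.6 − 199 = 2.6
x=100: ŷ = 19 + 2·100 = 219; r = 218.6 − 219 = -0.4
x=110: ŷ = 19 + 2·110 = 239; r = 240.2 − 239 = 1.2
x=140: ŷ = 19 + 2·140 = 299; r = 298 − 299 = -1
SSE = 0.16 + 0.04 + 11.56 + 27.04 + 19.36 + 6.76 + 0.16 + 1.44 + 1 = 67.52
s = √(67.52/7) = √9.64571 ≈ 3.106

s = 3.106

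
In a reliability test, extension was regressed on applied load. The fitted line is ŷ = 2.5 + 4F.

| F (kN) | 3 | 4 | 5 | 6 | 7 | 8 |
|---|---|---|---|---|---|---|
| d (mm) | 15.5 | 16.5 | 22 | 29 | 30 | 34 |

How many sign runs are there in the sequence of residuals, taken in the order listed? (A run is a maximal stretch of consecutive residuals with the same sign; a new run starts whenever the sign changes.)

F=3: ŷ = 2.5 + 4·3 = 14.5; r = 15.5 − 14.5 = 1
F=4: ŷ = 2.5 + 4·4 = 18.5; r = 16.5 − 18.5 = -2
F=5: ŷ = 2.5 + 4·5 = 22.5; r = 22 − 22.5 = -0.5
F=6: ŷ = 2.5 + 4·6 = 26.5; r = 29 − 26.5 = 2.5
F=7: ŷ = 2.5 + 4·7 = 30.5; r = 30 − 30.5 = -0.5
F=8: ŷ = 2.5 + 4·8 = 34.5; r = 34 − 34.5 = -0.5
Signs: + − − + − −
Runs: +×1, −×2, +×1, −×2 → 4

4 runs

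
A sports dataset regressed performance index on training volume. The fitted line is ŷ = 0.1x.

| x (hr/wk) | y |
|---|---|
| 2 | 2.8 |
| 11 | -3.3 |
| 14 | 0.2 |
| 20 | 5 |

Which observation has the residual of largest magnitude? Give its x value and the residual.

x = 11, r = -4.4

x=2: ŷ = 0.1·2 = 0.2; r = 2.8 − 0.2 = 2.6
x=11: ŷ = 0.1·11 = 1.1; r = -3.3 − 1.1 = -4.4
x=14: ŷ = 0.1·14 = 1.4; r = 0.2 − 1.4 = -1.2
x=20: ŷ = 0.1·20 = 2; r = 5 − 2 = 3
Largest |r| is 4.4 at x = 11, residual -4.4.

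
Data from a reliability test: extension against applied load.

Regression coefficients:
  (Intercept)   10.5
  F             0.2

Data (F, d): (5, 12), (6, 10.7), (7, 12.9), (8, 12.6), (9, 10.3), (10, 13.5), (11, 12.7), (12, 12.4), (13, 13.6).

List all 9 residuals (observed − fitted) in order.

0.5, -1, 1, 0.5, -2, 1, 0, -0.5, 0.5

F=5: d̂ = 10.5 + 0.2·5 = 11.5; e = 12 − 11.5 = 0.5
F=6: d̂ = 10.5 + 0.2·6 = 11.7; e = 10.7 − 11.7 = -1
F=7: d̂ = 10.5 + 0.2·7 = 11.9; e = 12.9 − 11.9 = 1
F=8: d̂ = 10.5 + 0.2·8 = 12.1; e = 12.6 − 12.1 = 0.5
F=9: d̂ = 10.5 + 0.2·9 = 12.3; e = 10.3 − 12.3 = -2
F=10: d̂ = 10.5 + 0.2·10 = 12.5; e = 13.5 − 12.5 = 1
F=11: d̂ = 10.5 + 0.2·11 = 12.7; e = 12.7 − 12.7 = 0
F=12: d̂ = 10.5 + 0.2·12 = 12.9; e = 12.4 − 12.9 = -0.5
F=13: d̂ = 10.5 + 0.2·13 = 13.1; e = 13.6 − 13.1 = 0.5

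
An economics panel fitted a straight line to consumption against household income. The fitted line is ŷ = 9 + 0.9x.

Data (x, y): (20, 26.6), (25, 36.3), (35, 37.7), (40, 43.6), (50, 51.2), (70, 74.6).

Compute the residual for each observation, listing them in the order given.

-0.4, 4.8, -2.8, -1.4, -2.8, 2.6

x=20: ŷ = 9 + 0.9·20 = 27; e = 26.6 − 27 = -0.4
x=25: ŷ = 9 + 0.9·25 = 31.5; e = 36.3 − 31.5 = 4.8
x=35: ŷ = 9 + 0.9·35 = 40.5; e = 37.7 − 40.5 = -2.8
x=40: ŷ = 9 + 0.9·40 = 45; e = 43.6 − 45 = -1.4
x=50: ŷ = 9 + 0.9·50 = 54; e = 51.2 − 54 = -2.8
x=70: ŷ = 9 + 0.9·70 = 72; e = 74.6 − 72 = 2.6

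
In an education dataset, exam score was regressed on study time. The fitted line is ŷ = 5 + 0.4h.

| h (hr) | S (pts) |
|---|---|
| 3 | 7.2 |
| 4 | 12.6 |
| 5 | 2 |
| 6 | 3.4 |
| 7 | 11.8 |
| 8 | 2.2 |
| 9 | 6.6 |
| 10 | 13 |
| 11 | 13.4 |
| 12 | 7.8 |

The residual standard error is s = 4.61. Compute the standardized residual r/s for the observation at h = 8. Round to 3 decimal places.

ŷ = 5 + 0.4·8 = 8.2
r = 2.2 − 8.2 = -6
r/s = -6 / 4.61 = -1.302

-1.302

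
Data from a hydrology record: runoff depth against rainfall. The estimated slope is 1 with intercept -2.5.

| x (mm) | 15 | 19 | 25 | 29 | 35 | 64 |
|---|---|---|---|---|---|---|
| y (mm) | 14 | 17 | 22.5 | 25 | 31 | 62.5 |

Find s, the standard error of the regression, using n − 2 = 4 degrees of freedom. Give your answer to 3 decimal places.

x=15: ŷ = -2.5 + 15 = 12.5; r = 14 − 12.5 = 1.5
x=19: ŷ = -2.5 + 19 = 16.5; r = 17 − 16.5 = 0.5
x=25: ŷ = -2.5 + 25 = 22.5; r = 22.5 − 22.5 = 0
x=29: ŷ = -2.5 + 29 = 26.5; r = 25 − 26.5 = -1.5
x=35: ŷ = -2.5 + 35 = 32.5; r = 31 − 32.5 = -1.5
x=64: ŷ = -2.5 + 64 = 61.5; r = 62.5 − 61.5 = 1
SSE = 2.25 + 0.25 + 0 + 2.25 + 2.25 + 1 = 8
s = √(8/4) = √2 ≈ 1.414

s = 1.414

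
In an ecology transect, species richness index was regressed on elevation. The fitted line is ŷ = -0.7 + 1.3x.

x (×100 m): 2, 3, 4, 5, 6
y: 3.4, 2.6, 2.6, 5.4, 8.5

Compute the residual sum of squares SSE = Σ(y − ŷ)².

SSE = 8.34

x=2: ŷ = -0.7 + 1.3·2 = 1.9; r = 3.4 − 1.9 = 1.5
x=3: ŷ = -0.7 + 1.3·3 = 3.2; r = 2.6 − 3.2 = -0.6
x=4: ŷ = -0.7 + 1.3·4 = 4.5; r = 2.6 − 4.5 = -1.9
x=5: ŷ = -0.7 + 1.3·5 = 5.8; r = 5.4 − 5.8 = -0.4
x=6: ŷ = -0.7 + 1.3·6 = 7.1; r = 8.5 − 7.1 = 1.4
SSE = 2.25 + 0.36 + 3.61 + 0.16 + 1.96 = 8.34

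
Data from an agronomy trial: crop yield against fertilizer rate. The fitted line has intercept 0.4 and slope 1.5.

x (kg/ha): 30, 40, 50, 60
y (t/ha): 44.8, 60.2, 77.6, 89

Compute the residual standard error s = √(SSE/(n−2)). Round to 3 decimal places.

x=30: ŷ = 0.4 + 1.5·30 = 45.4; e = 44.8 − 45.4 = -0.6
x=40: ŷ = 0.4 + 1.5·40 = 60.4; e = 60.2 − 60.4 = -0.2
x=50: ŷ = 0.4 + 1.5·50 = 75.4; e = 77.6 − 75.4 = 2.2
x=60: ŷ = 0.4 + 1.5·60 = 90.4; e = 89 − 90.4 = -1.4
SSE = 0.36 + 0.04 + 4.84 + 1.96 = 7.2
s = √(7.2/2) = √3.6 ≈ 1.897

s = 1.897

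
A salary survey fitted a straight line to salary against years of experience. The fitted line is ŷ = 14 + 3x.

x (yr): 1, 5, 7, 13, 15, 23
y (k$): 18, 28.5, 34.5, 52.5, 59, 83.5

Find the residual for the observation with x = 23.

r = 0.5

ŷ = 14 + 3·23 = 83
r = 83.5 − 83 = 0.5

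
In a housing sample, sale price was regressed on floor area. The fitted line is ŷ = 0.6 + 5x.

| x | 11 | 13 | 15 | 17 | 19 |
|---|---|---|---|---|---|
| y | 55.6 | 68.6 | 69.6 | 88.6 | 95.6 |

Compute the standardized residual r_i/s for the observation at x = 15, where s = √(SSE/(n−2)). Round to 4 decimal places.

-1.4142

x=11: ŷ = 0.6 + 5·11 = 55.6; r = 55.6 − 55.6 = 0
x=13: ŷ = 0.6 + 5·13 = 65.6; r = 68.6 − 65.6 = 3
x=15: ŷ = 0.6 + 5·15 = 75.6; r = 69.6 − 75.6 = -6
x=17: ŷ = 0.6 + 5·17 = 85.6; r = 88.6 − 85.6 = 3
x=19: ŷ = 0.6 + 5·19 = 95.6; r = 95.6 − 95.6 = 0
SSE = 0 + 9 + 36 + 9 + 0 = 54
s = √(54/3) = 4.24264
r/s = -6 / 4.24264 = -1.4142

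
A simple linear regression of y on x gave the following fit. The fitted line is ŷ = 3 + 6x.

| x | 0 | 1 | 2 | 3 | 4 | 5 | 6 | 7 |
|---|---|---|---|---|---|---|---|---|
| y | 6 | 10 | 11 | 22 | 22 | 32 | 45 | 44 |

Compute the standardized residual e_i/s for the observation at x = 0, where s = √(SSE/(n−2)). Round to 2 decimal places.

x=0: ŷ = 3 + 6·0 = 3; e = 6 − 3 = 3
x=1: ŷ = 3 + 6·1 = 9; e = 10 − 9 = 1
x=2: ŷ = 3 + 6·2 = 15; e = 11 − 15 = -4
x=3: ŷ = 3 + 6·3 = 21; e = 22 − 21 = 1
x=4: ŷ = 3 + 6·4 = 27; e = 22 − 27 = -5
x=5: ŷ = 3 + 6·5 = 33; e = 32 − 33 = -1
x=6: ŷ = 3 + 6·6 = 39; e = 45 − 39 = 6
x=7: ŷ = 3 + 6·7 = 45; e = 44 − 45 = -1
SSE = 9 + 1 + 16 + 1 + 25 + 1 + 36 + 1 = 90
s = √(90/6) = 3.87298
e/s = 3 / 3.87298 = 0.77

0.77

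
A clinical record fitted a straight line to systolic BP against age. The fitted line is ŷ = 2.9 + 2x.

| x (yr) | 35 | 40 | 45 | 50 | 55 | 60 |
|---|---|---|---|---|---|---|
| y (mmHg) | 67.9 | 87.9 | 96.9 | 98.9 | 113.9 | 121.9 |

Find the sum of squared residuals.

x=35: ŷ = 2.9 + 2·35 = 72.9; r = 67.9 − 72.9 = -5
x=40: ŷ = 2.9 + 2·40 = 82.9; r = 87.9 − 82.9 = 5
x=45: ŷ = 2.9 + 2·45 = 92.9; r = 96.9 − 92.9 = 4
x=50: ŷ = 2.9 + 2·50 = 102.9; r = 98.9 − 102.9 = -4
x=55: ŷ = 2.9 + 2·55 = 112.9; r = 113.9 − 112.9 = 1
x=60: ŷ = 2.9 + 2·60 = 122.9; r = 121.9 − 122.9 = -1
SSE = 25 + 25 + 16 + 16 + 1 + 1 = 84

SSE = 84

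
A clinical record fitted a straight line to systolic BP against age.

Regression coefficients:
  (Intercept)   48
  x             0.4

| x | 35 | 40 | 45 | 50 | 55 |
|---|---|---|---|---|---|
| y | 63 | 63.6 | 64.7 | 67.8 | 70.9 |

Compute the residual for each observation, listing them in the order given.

x=35: ŷ = 48 + 0.4·35 = 62; e = 63 − 62 = 1
x=40: ŷ = 48 + 0.4·40 = 64; e = 63.6 − 64 = -0.4
x=45: ŷ = 48 + 0.4·45 = 66; e = 64.7 − 66 = -1.3
x=50: ŷ = 48 + 0.4·50 = 68; e = 67.8 − 68 = -0.2
x=55: ŷ = 48 + 0.4·55 = 70; e = 70.9 − 70 = 0.9

1, -0.4, -1.3, -0.2, 0.9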